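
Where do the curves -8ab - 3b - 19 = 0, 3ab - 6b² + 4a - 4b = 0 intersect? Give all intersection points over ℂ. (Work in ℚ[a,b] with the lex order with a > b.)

Compute a lex Gröbner basis by Buchberger's algorithm.
f_1 = -8ab - 3b - 19, LT = ab.
f_2 = 3ab + 4a - 6b² - 4b, LT = ab.

S(f_1,f_2): lcm = ab. S = -4/3a + 2b² + 41/24b + 19/8.
  reduce S modulo (f_1, f_2):
  remainder -4/3a + 2b² + 41/24b + 19/8 ≠ 0; add h_3 = -4/3a + 2b² + 41/24b + 19/8 to the basis.

S(f_1,h_3): lcm = ab. S = 3/2b³ + 41/32b² + 69/32b + 19/8.
  reduce S modulo (f_1, f_2, h_3):
  remainder 3/2b³ + 41/32b² + 69/32b + 19/8 ≠ 0; add h_4 = 3/2b³ + 41/32b² + 69/32b + 19/8 to the basis.

The other S-polynomials (S(f_2,h_3), S(f_1,h_4), S(f_2,h_4), S(h_3,h_4)) all reduce to 0 modulo the current basis, so we have a Gröbner basis.
Inter-reduce: drop elements whose leading term is divisible by another's, tail-reduce, and make monic.
Reduced Gröbner basis: {a - 3/2b² - 41/32b - 57/32, b³ + 41/48b² + 23/16b + 19/12}.

A lex Gröbner basis eliminates variables successively. Here b³ + 41/48b² + 23/16b + 19/12 depends only on b, with roots {-1, 7/96 - sqrt(14543)*I/96, 7/96 + sqrt(14543)*I/96}; lifting each root through the earlier basis elements recovers the full solutions.
  b = -1: the earlier basis element becomes a - 2 = 0, giving a = 2 — point (2, -1).
  b = 7/96 - sqrt(14543)*I/96: the earlier basis element becomes a + 31/64 + sqrt(14543)*I/64 = 0, giving a = -31/64 - sqrt(14543)*I/64 — point (-31/64 - sqrt(14543)*I/64, 7/96 - sqrt(14543)*I/96).
  b = 7/96 + sqrt(14543)*I/96: the earlier basis element becomes a + 31/64 - sqrt(14543)*I/64 = 0, giving a = -31/64 + sqrt(14543)*I/64 — point (-31/64 + sqrt(14543)*I/64, 7/96 + sqrt(14543)*I/96).
Zero-dimensionality of the ideal guarantees finitely many solutions over ℂ.

{(2, -1), (-31/64 - sqrt(14543)*I/64, 7/96 - sqrt(14543)*I/96), (-31/64 + sqrt(14543)*I/64, 7/96 + sqrt(14543)*I/96)}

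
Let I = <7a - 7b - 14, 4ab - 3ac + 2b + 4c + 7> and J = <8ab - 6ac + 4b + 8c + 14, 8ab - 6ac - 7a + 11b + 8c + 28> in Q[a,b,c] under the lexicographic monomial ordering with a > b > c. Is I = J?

Yes, the ideals are equal.

For a fixed monomial order, each ideal has a unique reduced Gröbner basis; comparing bases decides equality.
Buchberger on the first generating set:
f_1 = 7a - 7b - 14, LT = a.
f_2 = 4ab - 3ac + 2b + 4c + 7, LT = ab.

S(f_1,f_2): lcm = ab. S = 3/4ac - b^2 - 5/2b - c - 7/4.
  leading term ac: subtract (3/28c)·f_1 from 3/4ac - b^2 - 5/2b - c - 7/4 → -b^2 + 3/4bc - 5/2b + 1/2c - 7/4
  leading term b^2: no divisor's leading term divides it; move -b^2 to the remainder.
  leading term bc: no divisor's leading term divides it; move 3/4bc to the remainder.
  leading term b: no divisor's leading term divides it; move -5/2b to the remainder.
  leading term c: no divisor's leading term divides it; move 1/2c to the remainder.
  leading term 1: no divisor's leading term divides it; move -7/4 to the remainder.
  remainder -b^2 + 3/4bc - 5/2b + 1/2c - 7/4 ≠ 0; add g_3 = -b^2 + 3/4bc - 5/2b + 1/2c - 7/4 to the basis.

The other S-polynomials (S(f_1,g_3), S(f_2,g_3)) all reduce to 0 modulo the current basis, so we have a Gröbner basis.
Inter-reduce: drop elements whose leading term is divisible by another's, tail-reduce, and make monic.
Reduced Gröbner basis: {a - b - 2, b^2 - 3/4bc + 5/2b - 1/2c + 7/4}.

Buchberger on the second generating set:
h_1 = 8ab - 6ac + 4b + 8c + 14, LT = ab.
h_2 = 8ab - 6ac - 7a + 11b + 8c + 28, LT = ab.

S(h_1,h_2): lcm = ab. S = 7/8a - 7/8b - 7/4.
  leading term a: no divisor's leading term divides it; move 7/8a to the remainder.
  leading term b: no divisor's leading term divides it; move -7/8b to the remainder.
  leading term 1: no divisor's leading term divides it; move -7/4 to the remainder.
  remainder 7/8a - 7/8b - 7/4 ≠ 0; add k_3 = 7/8a - 7/8b - 7/4 to the basis.

S(h_1,k_3): lcm = ab. S = -3/4ac + b^2 + 5/2b + c + 7/4.
  leading term ac: subtract (-6/7c)·k_3 from -3/4ac + b^2 + 5/2b + c + 7/4 → b^2 - 3/4bc + 5/2b - 1/2c + 7/4
  leading term b^2: no divisor's leading term divides it; move b^2 to the remainder.
  leading term bc: no divisor's leading term divides it; move -3/4bc to the remainder.
  leading term b: no divisor's leading term divides it; move 5/2b to the remainder.
  leading term c: no divisor's leading term divides it; move -1/2c to the remainder.
  leading term 1: no divisor's leading term divides it; move 7/4 to the remainder.
  remainder b^2 - 3/4bc + 5/2b - 1/2c + 7/4 ≠ 0; add k_4 = b^2 - 3/4bc + 5/2b - 1/2c + 7/4 to the basis.

The other S-polynomials (S(h_2,k_3), S(h_1,k_4), S(h_2,k_4), S(k_3,k_4)) all reduce to 0 modulo the current basis, so we have a Gröbner basis.
Inter-reduce: drop elements whose leading term is divisible by another's, tail-reduce, and make monic.
Reduced Gröbner basis: {a - b - 2, b^2 - 3/4bc + 5/2b - 1/2c + 7/4}.

Same reduced basis, so the two generating sets span the same ideal.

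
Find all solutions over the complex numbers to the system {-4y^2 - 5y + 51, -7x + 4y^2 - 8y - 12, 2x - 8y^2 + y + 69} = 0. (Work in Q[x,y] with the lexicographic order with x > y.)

Compute a lex Gröbner basis by Buchberger's algorithm.
f_1 = -4y^2 - 5y + 51, LT = y^2.
f_2 = -7x + 4y^2 - 8y - 12, LT = x.
f_3 = 2x - 8y^2 + y + 69, LT = x.

S(f_2,f_3): lcm = x. S = 24/7y^2 + 9/14y - 459/14.
  leading term y^2: subtract (-6/7)·f_1 from 24/7y^2 + 9/14y - 459/14 → -51/14y + 153/14
  leading term y: no divisor's leading term divides it; move -51/14y to the remainder.
  leading term 1: no divisor's leading term divides it; move 153/14 to the remainder.
  remainder -51/14y + 153/14 ≠ 0; add h_4 = -51/14y + 153/14 to the basis.

The other S-polynomials (S(f_1,f_2), S(f_1,f_3), S(f_1,h_4), S(f_2,h_4), S(f_3,h_4)) all reduce to 0 modulo the current basis, so we have a Gröbner basis.
Inter-reduce: drop elements whose leading term is divisible by another's, tail-reduce, and make monic.
Reduced Gröbner basis: {x, y - 3}.

The lex basis is triangular: the last element involves only y. Solving y - 3 = 0 gives y ∈ {3}; substituting each value into the earlier elements determines the remaining variables.
  y = 3: the earlier basis element becomes x = 0, giving x = 0 — point (0, 3).
A lex Gröbner basis triangularizes the system, enabling back-substitution.

{(0, 3)}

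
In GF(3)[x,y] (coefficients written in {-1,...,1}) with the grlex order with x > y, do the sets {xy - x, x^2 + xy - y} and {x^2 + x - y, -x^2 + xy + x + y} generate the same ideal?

For a fixed monomial order, each ideal has a unique reduced Gröbner basis; comparing bases decides equality.
Buchberger on the first generating set:
f_1 = xy - x, LT = xy.
f_2 = x^2 + xy - y, LT = x^2.

S(f_1,f_2): lcm = x^2y. S = -xy^2 - x^2 + y^2.
  reduce S modulo (f_1, f_2):
  remainder y^2 - y ≠ 0; add g_3 = y^2 - y to the basis.

The other S-polynomials (S(f_1,g_3), S(f_2,g_3)) all reduce to 0 modulo the current basis, so we have a Gröbner basis.
Inter-reduce: drop elements whose leading term is divisible by another's, tail-reduce, and make monic.
Reduced Gröbner basis: {x^2 + x - y, xy - x, y^2 - y}.

Buchberger on the second generating set:
h_1 = x^2 + x - y, LT = x^2.
h_2 = -x^2 + xy + x + y, LT = x^2.

S(h_1,h_2): lcm = x^2. S = xy - x.
  reduce S modulo (h_1, h_2):
  remainder xy - x ≠ 0; add k_3 = xy - x to the basis.

S(h_1,k_3): lcm = x^2y. S = x^2 + xy - y^2.
  reduce S modulo (h_1, h_2, k_3):
  remainder -y^2 + y ≠ 0; add k_4 = -y^2 + y to the basis.

The other S-polynomials (S(h_2,k_3), S(h_1,k_4), S(h_2,k_4), S(k_3,k_4)) all reduce to 0 modulo the current basis, so we have a Gröbner basis.
Inter-reduce: drop elements whose leading term is divisible by another's, tail-reduce, and make monic.
Reduced Gröbner basis: {x^2 + x - y, xy - x, y^2 - y}.

Same reduced basis, so the two generating sets span the same ideal.

Yes, the ideals are equal.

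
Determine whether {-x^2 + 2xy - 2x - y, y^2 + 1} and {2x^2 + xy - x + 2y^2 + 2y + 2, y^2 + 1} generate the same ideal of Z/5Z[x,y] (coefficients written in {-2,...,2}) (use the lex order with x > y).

Yes, the ideals are equal.

Since reduced Gröbner bases are canonical representatives of ideals under a given ordering, it suffices to compute and compare them.
Buchberger on the first generating set:
f_1 = -x^2 + 2xy - 2x - y, LT = x^2.
f_2 = y^2 + 1, LT = y^2.

The S-polynomials (S(f_1,f_2)) all reduce to 0 modulo the current basis, so we have a Gröbner basis.
Inter-reduce: drop elements whose leading term is divisible by another's, tail-reduce, and make monic.
Reduced Gröbner basis: {x^2 - 2xy + 2x + y, y^2 + 1}.

Buchberger on the second generating set:
h_1 = 2x^2 + xy - x + 2y^2 + 2y + 2, LT = x^2.
h_2 = y^2 + 1, LT = y^2.

The S-polynomials (S(h_1,h_2)) all reduce to 0 modulo the current basis, so we have a Gröbner basis.
Inter-reduce: drop elements whose leading term is divisible by another's, tail-reduce, and make monic.
Reduced Gröbner basis: {x^2 - 2xy + 2x + y, y^2 + 1}.

These coincide, so the ideals are equal.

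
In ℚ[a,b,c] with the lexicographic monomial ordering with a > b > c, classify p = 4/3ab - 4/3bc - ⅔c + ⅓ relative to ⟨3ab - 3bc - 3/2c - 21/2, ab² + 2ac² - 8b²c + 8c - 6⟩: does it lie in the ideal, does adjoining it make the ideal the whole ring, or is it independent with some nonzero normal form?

Adjoining 4/3ab - 4/3bc - ⅔c + ⅓ makes the ideal the whole ring: the system is inconsistent.

First compute the reduced Gröbner basis of I by Buchberger's algorithm.
f_1 = 3ab - 3bc - 3/2c - 21/2, LT = ab.
f_2 = ab² + 2ac² - 8b²c + 8c - 6, LT = ab².

S(f_1,f_2): lcm = ab². S = -2ac² + 7b²c - ½bc - 7/2b - 8c + 6.
  reduce S modulo (f_1, f_2):
  remainder -2ac² + 7b²c - ½bc - 7/2b - 8c + 6 ≠ 0; add h_3 = -2ac² + 7b²c - ½bc - 7/2b - 8c + 6 to the basis.

S(f_1,h_3): lcm = abc². S = 7/2b³c - ¼b²c - 7/4b² - bc³ - 4bc + 3b - ½c³ - 7/2c².
  reduce S modulo (f_1, f_2, h_3):
  remainder 7/2b³c - ¼b²c - 7/4b² - bc³ - 4bc + 3b - ½c³ - 7/2c² ≠ 0; add h_4 = 7/2b³c - ¼b²c - 7/4b² - bc³ - 4bc + 3b - ½c³ - 7/2c² to the basis.

The other S-polynomials (S(f_2,h_3), S(f_1,h_4), S(f_2,h_4), S(h_3,h_4)) all reduce to 0 modulo the current basis, so we have a Gröbner basis.
Inter-reduce: drop elements whose leading term is divisible by another's, tail-reduce, and make monic.
Reduced Gröbner basis: {ab - bc - ½c - 7/2, ac² - 7/2b²c + ¼bc + 7/4b + 4c - 3, b³c - 1/14b²c - ½b² - 2/7bc³ - 8/7bc + 6/7b - 1/7c³ - c²}.
Label its elements g_1 = ab - bc - ½c - 7/2, g_2 = ac² - 7/2b²c + ¼bc + 7/4b + 4c - 3, g_3 = b³c - 1/14b²c - ½b² - 2/7bc³ - 8/7bc + 6/7b - 1/7c³ - c².

Reduce p = 4/3ab - 4/3bc - ⅔c + ⅓ modulo G:
  leading term ab: subtract (4/3)·g_1 from 4/3ab - 4/3bc - ⅔c + ⅓ → 5
  leading term 1: no divisor's leading term divides it; move 5 to the remainder.
  normal form = 5.
The normal form is nonzero, so p ∉ I. Since p minus its normal form lies in I, I + (p) = I + (r) where r = 5; decide whether this ideal is the whole ring.
Here r = 5 is a nonzero constant, hence a unit: 1 ∈ I + (p), the Gröbner basis of I + (p) is {1}, and the enlarged system has no common solution — adjoining p is inconsistent.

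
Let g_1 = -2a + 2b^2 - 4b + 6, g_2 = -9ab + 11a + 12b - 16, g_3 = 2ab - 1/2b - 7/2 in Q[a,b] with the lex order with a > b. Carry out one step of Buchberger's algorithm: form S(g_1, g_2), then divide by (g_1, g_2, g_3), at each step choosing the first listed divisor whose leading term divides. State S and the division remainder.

S(g_1, g_2) = 11/9a - b^3 + 2b^2 - 5/3b - 16/9; remainder on division = -b^3 + 29/9b^2 - 37/9b + 17/9.

lcm(LM(g_1), LM(g_2)) = ab.
S = (lcm/LT(g_1))·g_1 − (lcm/LT(g_2))·g_2 = 11/9a - b^3 + 2b^2 - 5/3b - 16/9.
Reduce S modulo (g_1, g_2, g_3) in that order:
  leading term a: subtract (-11/18)·g_1 from 11/9a - b^3 + 2b^2 - 5/3b - 16/9 → -b^3 + 29/9b^2 - 37/9b + 17/9
  leading term b^3: no divisor's leading term divides it; move -b^3 to the remainder.
  leading term b^2: no divisor's leading term divides it; move 29/9b^2 to the remainder.
  leading term b: no divisor's leading term divides it; move -37/9b to the remainder.
  leading term 1: no divisor's leading term divides it; move 17/9 to the remainder.
The remainder -b^3 + 29/9b^2 - 37/9b + 17/9 is nonzero, so it would be added as the next basis element.
This is the inner loop of Buchberger's algorithm — each nonzero remainder becomes a new basis element.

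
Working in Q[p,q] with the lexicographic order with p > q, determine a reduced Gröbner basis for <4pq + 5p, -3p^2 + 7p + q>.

f_1 = 4pq + 5p, LT = pq.
f_2 = -3p^2 + 7p + q, LT = p^2.

S(f_1,f_2): lcm = p^2q. S = 5/4p^2 + 7/3pq + 1/3q^2.
  leading term p^2: subtract (-5/12)·f_2 from 5/4p^2 + 7/3pq + 1/3q^2 → 7/3pq + 35/12p + 1/3q^2 + 5/12q
  leading term pq: subtract (7/12)·f_1 from 7/3pq + 35/12p + 1/3q^2 + 5/12q → 1/3q^2 + 5/12q
  leading term q^2: no divisor's leading term divides it; move 1/3q^2 to the remainder.
  leading term q: no divisor's leading term divides it; move 5/12q to the remainder.
  remainder 1/3q^2 + 5/12q ≠ 0; add g_3 = 1/3q^2 + 5/12q to the basis.

S(f_1,g_3): lcm = pq^2. S = 0.
  remainder 0.

S(f_2,g_3): leading monomials are coprime, so the S-polynomial reduces to 0 (Buchberger's first criterion).
Every S-polynomial of the final basis reduces to 0, so we have a Gröbner basis.

G = {p^2 - 7/3p - 1/3q, pq + 5/4p, q^2 + 5/4q}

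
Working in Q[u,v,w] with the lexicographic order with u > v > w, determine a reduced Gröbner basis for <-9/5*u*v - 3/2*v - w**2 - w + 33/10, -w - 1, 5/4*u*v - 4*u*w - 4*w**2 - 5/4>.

G = {u - 25/96*v - 71/96, v**2 + 151/25*v - 176/25, w + 1}

f_1 = -9/5*u*v - 3/2*v - w**2 - w + 33/10, LT = u*v.
f_2 = -w - 1, LT = w.
f_3 = 5/4*u*v - 4*u*w - 4*w**2 - 5/4, LT = u*v.

S(f_1,f_3): lcm = u*v. S = 16/5*u*w + 5/6*v + 169/45*w**2 + 5/9*w - 5/6.
  leading term u*w: subtract (-16/5*u)·f_2 from 16/5*u*w + 5/6*v + 169/45*w**2 + 5/9*w - 5/6 → -16/5*u + 5/6*v + 169/45*w**2 + 5/9*w - 5/6
  leading term u: no divisor's leading term divides it; move -16/5*u to the remainder.
  leading term v: no divisor's leading term divides it; move 5/6*v to the remainder.
  leading term w**2: subtract (-169/45*w)·f_2 from 169/45*w**2 + 5/9*w - 5/6 → -16/5*w - 5/6
  leading term w: subtract (16/5)·f_2 from -16/5*w - 5/6 → 71/30
  leading term 1: no divisor's leading term divides it; move 71/30 to the remainder.
  remainder -16/5*u + 5/6*v + 71/30 ≠ 0; add g_4 = -16/5*u + 5/6*v + 71/30 to the basis.

S(f_1,g_4): lcm = u*v. S = 25/96*v**2 + 151/96*v + 5/9*w**2 + 5/9*w - 11/6.
  leading term v**2: no divisor's leading term divides it; move 25/96*v**2 to the remainder.
  leading term v: no divisor's leading term divides it; move 151/96*v to the remainder.
  leading term w**2: subtract (-5/9*w)·f_2 from 5/9*w**2 + 5/9*w - 11/6 → -11/6
  leading term 1: no divisor's leading term divides it; move -11/6 to the remainder.
  remainder 25/96*v**2 + 151/96*v - 11/6 ≠ 0; add g_5 = 25/96*v**2 + 151/96*v - 11/6 to the basis.

The other S-polynomials (S(f_1,f_2), S(f_2,f_3), S(f_2,g_4), S(f_3,g_4), S(f_1,g_5), S(f_2,g_5), S(f_3,g_5), S(g_4,g_5)) all reduce to 0 modulo the current basis, so we have a Gröbner basis.
Inter-reduce: drop elements whose leading term is divisible by another's, tail-reduce, and make monic.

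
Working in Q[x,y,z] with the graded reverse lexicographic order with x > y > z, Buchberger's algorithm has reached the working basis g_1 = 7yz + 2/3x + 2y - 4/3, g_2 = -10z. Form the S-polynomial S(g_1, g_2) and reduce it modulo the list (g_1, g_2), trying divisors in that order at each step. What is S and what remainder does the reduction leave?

S(g_1, g_2) = 2/21x + 2/7y - 4/21; remainder on division = 2/21x + 2/7y - 4/21.

lcm(LM(g_1), LM(g_2)) = yz.
S = (lcm/LT(g_1))·g_1 − (lcm/LT(g_2))·g_2 = 2/21x + 2/7y - 4/21.
Reduce S modulo (g_1, g_2) in that order:
  leading term x: no divisor's leading term divides it; move 2/21x to the remainder.
  leading term y: no divisor's leading term divides it; move 2/7y to the remainder.
  leading term 1: no divisor's leading term divides it; move -4/21 to the remainder.
The remainder 2/21x + 2/7y - 4/21 is nonzero, so it would be added as the next basis element.
This is the inner loop of Buchberger's algorithm — each nonzero remainder becomes a new basis element.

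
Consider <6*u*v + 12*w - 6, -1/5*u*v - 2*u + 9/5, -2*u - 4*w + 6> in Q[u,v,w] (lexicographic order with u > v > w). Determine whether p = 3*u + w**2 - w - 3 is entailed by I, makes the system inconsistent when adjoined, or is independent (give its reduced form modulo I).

First compute the reduced Gröbner basis of I by Buchberger's algorithm.
f_1 = 6*u*v + 12*w - 6, LT = u*v.
f_2 = -1/5*u*v - 2*u + 9/5, LT = u*v.
f_3 = -2*u - 4*w + 6, LT = u.

S(f_1,f_2): lcm = u*v. S = -10*u + 2*w + 8.
  reduce S modulo (f_1, f_2, f_3):
  remainder 22*w - 22 ≠ 0; add h_4 = 22*w - 22 to the basis.

S(f_1,f_3): lcm = u*v. S = -2*v*w + 3*v + 2*w - 1.
  reduce S modulo (f_1, f_2, f_3, h_4):
  remainder v + 1 ≠ 0; add h_5 = v + 1 to the basis.

The other S-polynomials (S(f_2,f_3), S(f_1,h_4), S(f_2,h_4), S(f_3,h_4), S(f_1,h_5), S(f_2,h_5), S(f_3,h_5), S(h_4,h_5)) all reduce to 0 modulo the current basis, so we have a Gröbner basis.
Inter-reduce: drop elements whose leading term is divisible by another's, tail-reduce, and make monic.
Reduced Gröbner basis: {u - 1, v + 1, w - 1}.
Label its elements g_1 = u - 1, g_2 = v + 1, g_3 = w - 1.

Reduce p = 3*u + w**2 - w - 3 modulo G:
  leading term u: subtract (3)·g_1 from 3*u + w**2 - w - 3 → w**2 - w
  leading term w**2: subtract (w)·g_3 from w**2 - w → 0
  normal form = 0.
Since the normal form is 0, p ∈ I.

The remainder on division by a Gröbner basis is unique — it is the normal form.

3*u + w**2 - w - 3 lies in I (it reduces to 0).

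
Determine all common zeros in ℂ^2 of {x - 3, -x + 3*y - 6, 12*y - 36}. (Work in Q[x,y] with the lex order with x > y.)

Compute a lex Gröbner basis by Buchberger's algorithm.
f_1 = x - 3, LT = x.
f_2 = -x + 3*y - 6, LT = x.
f_3 = 12*y - 36, LT = y.

The S-polynomials (S(f_1,f_2), S(f_1,f_3), S(f_2,f_3)) all reduce to 0 modulo the current basis, so we have a Gröbner basis.
Inter-reduce: drop elements whose leading term is divisible by another's, tail-reduce, and make monic.
Reduced Gröbner basis: {x - 3, y - 3}.

From the last basis element, y - 3 = 0, so y takes values in {3}. Each choice, substituted upward through the basis, yields the corresponding point(s) of the solution set.
  y = 3: the earlier basis element becomes x - 3 = 0, giving x = 3 — point (3, 3).

{(3, 3)}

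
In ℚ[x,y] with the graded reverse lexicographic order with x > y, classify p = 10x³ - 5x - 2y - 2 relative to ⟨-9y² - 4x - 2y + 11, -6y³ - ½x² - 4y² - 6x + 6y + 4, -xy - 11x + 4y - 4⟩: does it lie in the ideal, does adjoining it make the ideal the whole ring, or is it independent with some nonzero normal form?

First compute the reduced Gröbner basis of I by Buchberger's algorithm.
f_1 = -9y² - 4x - 2y + 11, LT = y².
f_2 = -6y³ - ½x² - 4y² - 6x + 6y + 4, LT = y³.
f_3 = -xy - 11x + 4y - 4, LT = xy.

S(f_1,f_2): lcm = y³. S = -1/12x² + 4/9xy - 4/9y² - x - 2/9y + ⅔.
  leading term x²: no divisor's leading term divides it; move -1/12x² to the remainder.
  leading term xy: subtract (-4/9)·f_3 from 4/9xy - 4/9y² - x - 2/9y + ⅔ → -4/9y² - 53/9x + 14/9y - 10/9
  leading term y²: subtract (4/81)·f_1 from -4/9y² - 53/9x + 14/9y - 10/9 → -461/81x + 134/81y - 134/81
  leading term x: no divisor's leading term divides it; move -461/81x to the remainder.
  leading term y: no divisor's leading term divides it; move 134/81y to the remainder.
  leading term 1: no divisor's leading term divides it; move -134/81 to the remainder.
  remainder -1/12x² - 461/81x + 134/81y - 134/81 ≠ 0; add h_4 = -1/12x² - 461/81x + 134/81y - 134/81 to the basis.

S(f_1,f_3): lcm = xy². S = 4/9x² - 97/9xy + 4y² - 11/9x - 4y.
  leading term x²: subtract (-16/3)·h_4 from 4/9x² - 97/9xy + 4y² - 11/9x - 4y → -97/9xy + 4y² - 7673/243x + 1172/243y - 2144/243
  leading term xy: subtract (97/9)·f_3 from -97/9xy + 4y² - 7673/243x + 1172/243y - 2144/243 → 4y² + 21136/243x - 9304/243y + 8332/243
  leading term y²: subtract (-4/9)·f_1 from 4y² + 21136/243x - 9304/243y + 8332/243 → 20704/243x - 9520/243y + 9520/243
  leading term x: no divisor's leading term divides it; move 20704/243x to the remainder.
  leading term y: no divisor's leading term divides it; move -9520/243y to the remainder.
  leading term 1: no divisor's leading term divides it; move 9520/243 to the remainder.
  remainder 20704/243x - 9520/243y + 9520/243 ≠ 0; add h_5 = 20704/243x - 9520/243y + 9520/243 to the basis.

S(f_3,h_4): lcm = x²y. S = 11x² - 1952/27xy + 536/27y² + 4x - 536/27y.
  leading term x²: subtract (-132)·h_4 from 11x² - 1952/27xy + 536/27y² + 4x - 536/27y → -1952/27xy + 536/27y² - 20176/27x + 5360/27y - 5896/27
  leading term xy: subtract (1952/27)·f_3 from -1952/27xy + 536/27y² - 20176/27x + 5360/27y - 5896/27 → 536/27y² + 48x - 272/3y + 1912/27
  leading term y²: subtract (-536/243)·f_1 from 536/27y² + 48x - 272/3y + 1912/27 → 9520/243x - 23104/243y + 23104/243
  leading term x: subtract (595/1294)·h_5 from 9520/243x - 23104/243y + 23104/243 → -448744/5823y + 448744/5823
  leading term y: no divisor's leading term divides it; move -448744/5823y to the remainder.
  leading term 1: no divisor's leading term divides it; move 448744/5823 to the remainder.
  remainder -448744/5823y + 448744/5823 ≠ 0; add h_6 = -448744/5823y + 448744/5823 to the basis.

The other S-polynomials (S(f_2,f_3), S(f_1,h_4), S(f_2,h_4), S(f_1,h_5), S(f_2,h_5), S(f_3,h_5), S(h_4,h_5), S(f_1,h_6), S(f_2,h_6), S(f_3,h_6), S(h_4,h_6), S(h_5,h_6)) all reduce to 0 modulo the current basis, so we have a Gröbner basis.
Inter-reduce: drop elements whose leading term is divisible by another's, tail-reduce, and make monic.
Reduced Gröbner basis: {x, y - 1}.
Label its elements g_1 = x, g_2 = y - 1.

Reduce p = 10x³ - 5x - 2y - 2 modulo G:
  leading term x³: subtract (10x²)·g_1 from 10x³ - 5x - 2y - 2 → -5x - 2y - 2
  leading term x: subtract (-5)·g_1 from -5x - 2y - 2 → -2y - 2
  leading term y: subtract (-2)·g_2 from -2y - 2 → -4
  leading term 1: no divisor's leading term divides it; move -4 to the remainder.
  normal form = -4.
The normal form is nonzero, so p ∉ I. Since p minus its normal form lies in I, I + (p) = I + (r) where r = -4; decide whether this ideal is the whole ring.
Here r = -4 is a nonzero constant, hence a unit: 1 ∈ I + (p), the Gröbner basis of I + (p) is {1}, and the enlarged system has no common solution — adjoining p is inconsistent.

Adjoining 10x³ - 5x - 2y - 2 makes the ideal the whole ring: the system is inconsistent.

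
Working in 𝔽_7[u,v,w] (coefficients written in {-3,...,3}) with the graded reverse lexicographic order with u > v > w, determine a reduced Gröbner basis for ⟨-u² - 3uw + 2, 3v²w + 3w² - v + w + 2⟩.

This is the nonlinear analogue of row-reducing a linear system.

f_1 = -u² - 3uw + 2, LT = u².
f_2 = 3v²w + 3w² - v + w + 2, LT = v²w.

The S-polynomials (S(f_1,f_2)) all reduce to 0 modulo the current basis, so we have a Gröbner basis.

G = {v²w + w² + 2v - 2w + 3, u² + 3uw - 2}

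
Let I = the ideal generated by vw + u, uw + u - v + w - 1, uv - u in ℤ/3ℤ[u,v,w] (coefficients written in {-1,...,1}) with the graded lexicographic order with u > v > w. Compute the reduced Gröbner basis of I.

G = {u² - u + v - w + 1, uv - u, uw + u - v + w - 1, v² + u + w - 1, vw + u, w² + u + v + w + 1}

f_1 = vw + u, LT = vw.
f_2 = uw + u - v + w - 1, LT = uw.
f_3 = uv - u, LT = uv.

S(f_1,f_2): lcm = uvw. S = u² - uv + v² - vw + v.
  leading term u²: no divisor's leading term divides it; move u² to the remainder.
  leading term uv: subtract (-1)·f_3 from -uv + v² - vw + v → v² - vw - u + v
  leading term v²: no divisor's leading term divides it; move v² to the remainder.
  leading term vw: subtract (-1)·f_1 from -vw - u + v → v
  leading term v: no divisor's leading term divides it; move v to the remainder.
  remainder u² + v² + v ≠ 0; add g_4 = u² + v² + v to the basis.

S(f_1,f_3): lcm = uvw. S = u² + uw.
  leading term u²: subtract (1)·g_4 from u² + uw → uw - v² - v
  leading term uw: subtract (1)·f_2 from uw - v² - v → -v² - u - w + 1
  leading term v²: no divisor's leading term divides it; move -v² to the remainder.
  leading term u: no divisor's leading term divides it; move -u to the remainder.
  leading term w: no divisor's leading term divides it; move -w to the remainder.
  leading term 1: no divisor's leading term divides it; move 1 to the remainder.
  remainder -v² - u - w + 1 ≠ 0; add g_5 = -v² - u - w + 1 to the basis.

S(f_1,g_5): lcm = v²w. S = uv - uw - w² + w.
  leading term uv: subtract (1)·f_3 from uv - uw - w² + w → -uw - w² + u + w
  leading term uw: subtract (-1)·f_2 from -uw - w² + u + w → -w² - u - v - w - 1
  leading term w²: no divisor's leading term divides it; move -w² to the remainder.
  leading term u: no divisor's leading term divides it; move -u to the remainder.
  leading term v: no divisor's leading term divides it; move -v to the remainder.
  leading term w: no divisor's leading term divides it; move -w to the remainder.
  leading term 1: no divisor's leading term divides it; move -1 to the remainder.
  remainder -w² - u - v - w - 1 ≠ 0; add g_6 = -w² - u - v - w - 1 to the basis.

The other S-polynomials (S(f_2,f_3), S(f_1,g_4), S(f_2,g_4), S(f_3,g_4), S(f_2,g_5), S(f_3,g_5), S(g_4,g_5), S(f_1,g_6), S(f_2,g_6), S(f_3,g_6), S(g_4,g_6), S(g_5,g_6)) all reduce to 0 modulo the current basis, so we have a Gröbner basis.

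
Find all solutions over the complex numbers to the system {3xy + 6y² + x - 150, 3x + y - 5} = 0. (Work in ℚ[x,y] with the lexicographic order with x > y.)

{(164/45, -89/15), (0, 5)}

Compute a lex Gröbner basis by Buchberger's algorithm.
f_1 = 3xy + x + 6y² - 150, LT = xy.
f_2 = 3x + y - 5, LT = x.

S(f_1,f_2): lcm = xy. S = ⅓x + 5/3y² + 5/3y - 50.
  leading term x: subtract (1/9)·f_2 from ⅓x + 5/3y² + 5/3y - 50 → 5/3y² + 14/9y - 445/9
  leading term y²: no divisor's leading term divides it; move 5/3y² to the remainder.
  leading term y: no divisor's leading term divides it; move 14/9y to the remainder.
  leading term 1: no divisor's leading term divides it; move -445/9 to the remainder.
  remainder 5/3y² + 14/9y - 445/9 ≠ 0; add h_3 = 5/3y² + 14/9y - 445/9 to the basis.

S(f_1,h_3): lcm = xy². S = -⅗xy + 89/3x + 2y³ - 50y.
  leading term xy: subtract (-⅕)·f_1 from -⅗xy + 89/3x + 2y³ - 50y → 448/15x + 2y³ + 6/5y² - 50y - 30
  leading term x: subtract (448/45)·f_2 from 448/15x + 2y³ + 6/5y² - 50y - 30 → 2y³ + 6/5y² - 2698/45y + 178/9
  leading term y³: subtract (6/5y)·h_3 from 2y³ + 6/5y² - 2698/45y + 178/9 → -⅔y² - 28/45y + 178/9
  leading term y²: subtract (-⅖)·h_3 from -⅔y² - 28/45y + 178/9 → 0
  remainder 0.

S(f_2,h_3): leading monomials are coprime, so the S-polynomial reduces to 0 (Buchberger's first criterion).
Every S-polynomial of the final basis reduces to 0, so we have a Gröbner basis.
Inter-reduce: drop elements whose leading term is divisible by another's, tail-reduce, and make monic.
Reduced Gröbner basis: {x + ⅓y - 5/3, y² + 14/15y - 89/3}.

Since the basis is lex-ordered, y² + 14/15y - 89/3 is univariate in y. Its roots are {-89/15, 5}. Back-substituting each root into the other basis elements fixes the other coordinates.
  y = -89/15: the earlier basis element becomes x - 164/45 = 0, giving x = 164/45 — point (164/45, -89/15).
  y = 5: the earlier basis element becomes x = 0, giving x = 0 — point (0, 5).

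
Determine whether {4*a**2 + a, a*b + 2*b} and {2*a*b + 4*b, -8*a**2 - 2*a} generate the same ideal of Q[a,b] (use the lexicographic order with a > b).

Two ideals are equal iff their reduced Gröbner bases coincide (the reduced basis is unique for a fixed ordering).
Buchberger on the first generating set:
f_1 = 4*a**2 + a, LT = a**2.
f_2 = a*b + 2*b, LT = a*b.

S(f_1,f_2): lcm = a**2*b. S = -7/4*a*b.
  leading term a*b: subtract (-7/4)·f_2 from -7/4*a*b → 7/2*b
  leading term b: no divisor's leading term divides it; move 7/2*b to the remainder.
  remainder 7/2*b ≠ 0; add g_3 = 7/2*b to the basis.

The other S-polynomials (S(f_1,g_3), S(f_2,g_3)) all reduce to 0 modulo the current basis, so we have a Gröbner basis.
Inter-reduce: drop elements whose leading term is divisible by another's, tail-reduce, and make monic.
Reduced Gröbner basis: {a**2 + 1/4*a, b}.

Buchberger on the second generating set:
h_1 = 2*a*b + 4*b, LT = a*b.
h_2 = -8*a**2 - 2*a, LT = a**2.

S(h_1,h_2): lcm = a**2*b. S = 7/4*a*b.
  leading term a*b: subtract (7/8)·h_1 from 7/4*a*b → -7/2*b
  leading term b: no divisor's leading term divides it; move -7/2*b to the remainder.
  remainder -7/2*b ≠ 0; add k_3 = -7/2*b to the basis.

The other S-polynomials (S(h_1,k_3), S(h_2,k_3)) all reduce to 0 modulo the current basis, so we have a Gröbner basis.
Inter-reduce: drop elements whose leading term is divisible by another's, tail-reduce, and make monic.
Reduced Gröbner basis: {a**2 + 1/4*a, b}.

Same reduced basis, so the two generating sets span the same ideal.

Yes, the ideals are equal.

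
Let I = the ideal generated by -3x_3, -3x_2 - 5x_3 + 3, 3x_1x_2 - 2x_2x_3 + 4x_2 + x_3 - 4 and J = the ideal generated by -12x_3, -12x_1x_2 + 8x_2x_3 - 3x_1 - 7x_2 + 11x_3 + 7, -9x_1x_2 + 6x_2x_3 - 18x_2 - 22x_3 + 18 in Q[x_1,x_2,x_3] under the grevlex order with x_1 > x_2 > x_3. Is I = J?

No, the ideals differ.

Equality of ideals is decidable: compute both reduced Gröbner bases (unique for the ordering) and check whether they agree.
Buchberger on the first generating set:
f_1 = -3x_3, LT = x_3.
f_2 = -3x_2 - 5x_3 + 3, LT = x_2.
f_3 = 3x_1x_2 - 2x_2x_3 + 4x_2 + x_3 - 4, LT = x_1x_2.

S(f_2,f_3): lcm = x_1x_2. S = 5/3x_1x_3 + 2/3x_2x_3 - x_1 - 4/3x_2 - 1/3x_3 + 4/3.
  leading term x_1x_3: subtract (-5/9x_1)·f_1 from 5/3x_1x_3 + 2/3x_2x_3 - x_1 - 4/3x_2 - 1/3x_3 + 4/3 → 2/3x_2x_3 - x_1 - 4/3x_2 - 1/3x_3 + 4/3
  leading term x_2x_3: subtract (-2/9x_2)·f_1 from 2/3x_2x_3 - x_1 - 4/3x_2 - 1/3x_3 + 4/3 → -x_1 - 4/3x_2 - 1/3x_3 + 4/3
  leading term x_1: no divisor's leading term divides it; move -x_1 to the remainder.
  leading term x_2: subtract (4/9)·f_2 from -4/3x_2 - 1/3x_3 + 4/3 → 17/9x_3
  leading term x_3: subtract (-17/27)·f_1 from 17/9x_3 → 0
  remainder -x_1 ≠ 0; add g_4 = -x_1 to the basis.

The other S-polynomials (S(f_1,f_2), S(f_1,f_3), S(f_1,g_4), S(f_2,g_4), S(f_3,g_4)) all reduce to 0 modulo the current basis, so we have a Gröbner basis.
Inter-reduce: drop elements whose leading term is divisible by another's, tail-reduce, and make monic.
Reduced Gröbner basis: {x_1, x_2 - 1, x_3}.

Buchberger on the second generating set:
h_1 = -12x_3, LT = x_3.
h_2 = -12x_1x_2 + 8x_2x_3 - 3x_1 - 7x_2 + 11x_3 + 7, LT = x_1x_2.
h_3 = -9x_1x_2 + 6x_2x_3 - 18x_2 - 22x_3 + 18, LT = x_1x_2.

S(h_2,h_3): lcm = x_1x_2. S = 1/4x_1 - 17/12x_2 - 121/36x_3 + 17/12.
  leading term x_1: no divisor's leading term divides it; move 1/4x_1 to the remainder.
  leading term x_2: no divisor's leading term divides it; move -17/12x_2 to the remainder.
  leading term x_3: subtract (121/432)·h_1 from -121/36x_3 + 17/12 → 17/12
  leading term 1: no divisor's leading term divides it; move 17/12 to the remainder.
  remainder 1/4x_1 - 17/12x_2 + 17/12 ≠ 0; add k_4 = 1/4x_1 - 17/12x_2 + 17/12 to the basis.

S(h_2,k_4): lcm = x_1x_2. S = 17/3x_2^2 - 2/3x_2x_3 + 1/4x_1 - 61/12x_2 - 11/12x_3 - 7/12.
  leading term x_2^2: no divisor's leading term divides it; move 17/3x_2^2 to the remainder.
  leading term x_2x_3: subtract (1/18x_2)·h_1 from -2/3x_2x_3 + 1/4x_1 - 61/12x_2 - 11/12x_3 - 7/12 → 1/4x_1 - 61/12x_2 - 11/12x_3 - 7/12
  leading term x_1: subtract (1)·k_4 from 1/4x_1 - 61/12x_2 - 11/12x_3 - 7/12 → -11/3x_2 - 11/12x_3 - 2
  leading term x_2: no divisor's leading term divides it; move -11/3x_2 to the remainder.
  leading term x_3: subtract (11/144)·h_1 from -11/12x_3 - 2 → -2
  leading term 1: no divisor's leading term divides it; move -2 to the remainder.
  remainder 17/3x_2^2 - 11/3x_2 - 2 ≠ 0; add k_5 = 17/3x_2^2 - 11/3x_2 - 2 to the basis.

The other S-polynomials (S(h_1,h_2), S(h_1,h_3), S(h_1,k_4), S(h_3,k_4), S(h_1,k_5), S(h_2,k_5), S(h_3,k_5), S(k_4,k_5)) all reduce to 0 modulo the current basis, so we have a Gröbner basis.
Inter-reduce: drop elements whose leading term is divisible by another's, tail-reduce, and make monic.
Reduced Gröbner basis: {x_2^2 - 11/17x_2 - 6/17, x_1 - 17/3x_2 + 17/3, x_3}.

These differ, so the ideals are not equal.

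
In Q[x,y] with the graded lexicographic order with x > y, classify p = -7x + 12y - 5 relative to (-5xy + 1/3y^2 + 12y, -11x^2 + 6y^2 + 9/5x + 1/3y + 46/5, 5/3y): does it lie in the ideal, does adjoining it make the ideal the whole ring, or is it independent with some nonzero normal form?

Adjoining -7x + 12y - 5 makes the ideal the whole ring: the system is inconsistent.

First compute the reduced Gröbner basis of I by Buchberger's algorithm.
f_1 = -5xy + 1/3y^2 + 12y, LT = xy.
f_2 = -11x^2 + 6y^2 + 9/5x + 1/3y + 46/5, LT = x^2.
f_3 = 5/3y, LT = y.

The S-polynomials (S(f_1,f_2), S(f_1,f_3), S(f_2,f_3)) all reduce to 0 modulo the current basis, so we have a Gröbner basis.
Inter-reduce: drop elements whose leading term is divisible by another's, tail-reduce, and make monic.
Reduced Gröbner basis: {x^2 - 9/55x - 46/55, y}.
Label its elements g_1 = x^2 - 9/55x - 46/55, g_2 = y.

Reduce p = -7x + 12y - 5 modulo G:
  leading term x: no divisor's leading term divides it; move -7x to the remainder.
  leading term y: subtract (12)·g_2 from 12y - 5 → -5
  leading term 1: no divisor's leading term divides it; move -5 to the remainder.
  normal form = -7x - 5.
The normal form is nonzero, so p ∉ I. Since p minus its normal form lies in I, I + (p) = I + (r) where r = -7x - 5; decide whether this ideal is the whole ring.
Run Buchberger on G together with r (pairs among the g_i already reduce to 0 since G is a Gröbner basis):
g_1 = x^2 - 9/55x - 46/55, LT = x^2.
g_2 = y, LT = y.
r = -7x - 5, LT = x.

S(g_1,r): lcm = x^2. S = -338/385x - 46/55.
  reduce S modulo (g_1, g_2, r):
  remainder -564/2695 ≠ 0; add m_4 = -564/2695 to the basis.

The other S-polynomials (S(g_1,g_2), S(g_2,r), S(g_1,m_4), S(g_2,m_4), S(r,m_4)) all reduce to 0 modulo the current basis, so we have a Gröbner basis.
Inter-reduce: drop elements whose leading term is divisible by another's, tail-reduce, and make monic.
Reduced Gröbner basis: {1}.
The reduced Gröbner basis of I + (p) is {1}: the ideal is the whole ring, so the enlarged system has no common solution — adjoining p is inconsistent.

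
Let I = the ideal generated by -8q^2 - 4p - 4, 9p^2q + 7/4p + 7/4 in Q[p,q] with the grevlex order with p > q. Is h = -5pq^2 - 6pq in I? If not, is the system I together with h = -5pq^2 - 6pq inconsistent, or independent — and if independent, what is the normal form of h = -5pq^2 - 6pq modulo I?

First compute the reduced Gröbner basis of I by Buchberger's algorithm.
f_1 = -8q^2 - 4p - 4, LT = q^2.
f_2 = 9p^2q + 7/4p + 7/4, LT = p^2q.

S(f_1,f_2): lcm = p^2q^2. S = 1/2p^3 + 1/2p^2 - 7/36pq - 7/36q.
  leading term p^3: no divisor's leading term divides it; move 1/2p^3 to the remainder.
  leading term p^2: no divisor's leading term divides it; move 1/2p^2 to the remainder.
  leading term pq: no divisor's leading term divides it; move -7/36pq to the remainder.
  leading term q: no divisor's leading term divides it; move -7/36q to the remainder.
  remainder 1/2p^3 + 1/2p^2 - 7/36pq - 7/36q ≠ 0; add k_3 = 1/2p^3 + 1/2p^2 - 7/36pq - 7/36q to the basis.

The other S-polynomials (S(f_1,k_3), S(f_2,k_3)) all reduce to 0 modulo the current basis, so we have a Gröbner basis.
Inter-reduce: drop elements whose leading term is divisible by another's, tail-reduce, and make monic.
Reduced Gröbner basis: {p^3 + p^2 - 7/18pq - 7/18q, p^2q + 7/36p + 7/36, q^2 + 1/2p + 1/2}.
Label its elements g_1 = p^3 + p^2 - 7/18pq - 7/18q, g_2 = p^2q + 7/36p + 7/36, g_3 = q^2 + 1/2p + 1/2.

Reduce h = -5pq^2 - 6pq modulo G:
  leading term pq^2: subtract (-5p)·g_3 from -5pq^2 - 6pq → 5/2p^2 - 6pq + 5/2p
  leading term p^2: no divisor's leading term divides it; move 5/2p^2 to the remainder.
  leading term pq: no divisor's leading term divides it; move -6pq to the remainder.
  leading term p: no divisor's leading term divides it; move 5/2p to the remainder.
  normal form = 5/2p^2 - 6pq + 5/2p.
The normal form is nonzero, so h ∉ I. Since h minus its normal form lies in I, I + (h) = I + (r) where r = 5/2p^2 - 6pq + 5/2p; decide whether this ideal is the whole ring.
Run Buchberger on G together with r (pairs among the g_i already reduce to 0 since G is a Gröbner basis):
g_1 = p^3 + p^2 - 7/18pq - 7/18q, LT = p^3.
g_2 = p^2q + 7/36p + 7/36, LT = p^2q.
g_3 = q^2 + 1/2p + 1/2, LT = q^2.
r = 5/2p^2 - 6pq + 5/2p, LT = p^2.

S(g_1,r): lcm = p^3. S = 12/5p^2q - 7/18pq - 7/18q.
  leading term p^2q: subtract (12/5)·g_2 from 12/5p^2q - 7/18pq - 7/18q → -7/18pq - 7/15p - 7/18q - 7/15
  leading term pq: no divisor's leading term divides it; move -7/18pq to the remainder.
  leading term p: no divisor's leading term divides it; move -7/15p to the remainder.
  leading term q: no divisor's leading term divides it; move -7/18q to the remainder.
  leading term 1: no divisor's leading term divides it; move -7/15 to the remainder.
  remainder -7/18pq - 7/15p - 7/18q - 7/15 ≠ 0; add m_5 = -7/18pq - 7/15p - 7/18q - 7/15 to the basis.

S(g_2,r): lcm = p^2q. S = 12/5pq^2 - pq + 7/36p + 7/36.
  leading term pq^2: subtract (12/5p)·g_3 from 12/5pq^2 - pq + 7/36p + 7/36 → -6/5p^2 - pq - 181/180p + 7/36
  leading term p^2: subtract (-12/25)·r from -6/5p^2 - pq - 181/180p + 7/36 → -97/25pq + 7/36p + 7/36
  leading term pq: subtract (1746/175)·m_5 from -97/25pq + 7/36p + 7/36 → 21827/4500p + 97/25q + 21827/4500
  leading term p: no divisor's leading term divides it; move 21827/4500p to the remainder.
  leading term q: no divisor's leading term divides it; move 97/25q to the remainder.
  leading term 1: no divisor's leading term divides it; move 21827/4500 to the remainder.
  remainder 21827/4500p + 97/25q + 21827/4500 ≠ 0; add m_6 = 21827/4500p + 97/25q + 21827/4500 to the basis.

S(g_1,m_5): lcm = p^3q. S = -6/5p^3 - 7/18pq^2 - 6/5p^2 - 7/18q^2.
  leading term p^3: subtract (-6/5)·g_1 from -6/5p^3 - 7/18pq^2 - 6/5p^2 - 7/18q^2 → -7/18pq^2 - 7/15pq - 7/18q^2 - 7/15q
  leading term pq^2: subtract (-7/18p)·g_3 from -7/18pq^2 - 7/15pq - 7/18q^2 - 7/15q → 7/36p^2 - 7/15pq - 7/18q^2 + 7/36p - 7/15q
  leading term p^2: subtract (7/90)·r from 7/36p^2 - 7/15pq - 7/18q^2 + 7/36p - 7/15q → -7/18q^2 - 7/15q
  leading term q^2: subtract (-7/18)·g_3 from -7/18q^2 - 7/15q → 7/36p - 7/15q + 7/36
  leading term p: subtract (875/21827)·m_6 from 7/36p - 7/15q + 7/36 → -203714/327405q
  leading term q: no divisor's leading term divides it; move -203714/327405q to the remainder.
  remainder -203714/327405q ≠ 0; add m_7 = -203714/327405q to the basis.

The other S-polynomials (S(g_1,g_2), S(g_1,g_3), S(g_2,g_3), S(g_3,r), S(g_2,m_5), S(g_3,m_5), S(r,m_5), S(g_1,m_6), S(g_2,m_6), S(g_3,m_6), S(r,m_6), S(m_5,m_6), S(g_1,m_7), S(g_2,m_7), S(g_3,m_7), S(r,m_7), S(m_5,m_7), S(m_6,m_7)) all reduce to 0 modulo the current basis, so we have a Gröbner basis.
Inter-reduce: drop elements whose leading term is divisible by another's, tail-reduce, and make monic.
Reduced Gröbner basis: {p + 1, q}.
The reduced Gröbner basis of I + (h) is {p + 1, q} ≠ {1}, a proper ideal, so the enlarged system stays consistent: h is independent of I, with normal form 5/2p^2 - 6pq + 5/2p.

The remainder on division by a Gröbner basis is unique — it is the normal form.

-5pq^2 - 6pq is independent of I; its normal form modulo I is 5/2p^2 - 6pq + 5/2p.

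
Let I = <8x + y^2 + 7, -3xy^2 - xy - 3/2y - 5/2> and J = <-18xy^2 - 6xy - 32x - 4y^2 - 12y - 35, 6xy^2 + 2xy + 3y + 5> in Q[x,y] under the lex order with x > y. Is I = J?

No, the ideals differ.

Two ideals are equal iff their reduced Gröbner bases coincide (the reduced basis is unique for a fixed ordering).
Buchberger on the first generating set:
f_1 = 8x + y^2 + 7, LT = x.
f_2 = -3xy^2 - xy - 3/2y - 5/2, LT = xy^2.

S(f_1,f_2): lcm = xy^2. S = -1/3xy + 1/8y^4 + 7/8y^2 - 1/2y - 5/6.
  leading term xy: subtract (-1/24y)·f_1 from -1/3xy + 1/8y^4 + 7/8y^2 - 1/2y - 5/6 → 1/8y^4 + 1/24y^3 + 7/8y^2 - 5/24y - 5/6
  leading term y^4: no divisor's leading term divides it; move 1/8y^4 to the remainder.
  leading term y^3: no divisor's leading term divides it; move 1/24y^3 to the remainder.
  leading term y^2: no divisor's leading term divides it; move 7/8y^2 to the remainder.
  leading term y: no divisor's leading term divides it; move -5/24y to the remainder.
  leading term 1: no divisor's leading term divides it; move -5/6 to the remainder.
  remainder 1/8y^4 + 1/24y^3 + 7/8y^2 - 5/24y - 5/6 ≠ 0; add g_3 = 1/8y^4 + 1/24y^3 + 7/8y^2 - 5/24y - 5/6 to the basis.

S(f_1,g_3): leading monomials are coprime, so the S-polynomial reduces to 0 (Buchberger's first criterion).
S(f_2,g_3): lcm = xy^4. S = -7xy^2 + 5/3xy + 20/3x + 1/2y^3 + 5/6y^2.
  leading term xy^2: subtract (-7/8y^2)·f_1 from -7xy^2 + 5/3xy + 20/3x + 1/2y^3 + 5/6y^2 → 5/3xy + 20/3x + 7/8y^4 + 1/2y^3 + 167/24y^2
  leading term xy: subtract (5/24y)·f_1 from 5/3xy + 20/3x + 7/8y^4 + 1/2y^3 + 167/24y^2 → 20/3x + 7/8y^4 + 7/24y^3 + 167/24y^2 - 35/24y
  leading term x: subtract (5/6)·f_1 from 20/3x + 7/8y^4 + 7/24y^3 + 167/24y^2 - 35/24y → 7/8y^4 + 7/24y^3 + 49/8y^2 - 35/24y - 35/6
  leading term y^4: subtract (7)·g_3 from 7/8y^4 + 7/24y^3 + 49/8y^2 - 35/24y - 35/6 → 0
  remainder 0.

Every S-polynomial of the final basis reduces to 0, so we have a Gröbner basis.
Inter-reduce: drop elements whose leading term is divisible by another's, tail-reduce, and make monic.
Reduced Gröbner basis: {x + 1/8y^2 + 7/8, y^4 + 1/3y^3 + 7y^2 - 5/3y - 20/3}.

Buchberger on the second generating set:
h_1 = -18xy^2 - 6xy - 32x - 4y^2 - 12y - 35, LT = xy^2.
h_2 = 6xy^2 + 2xy + 3y + 5, LT = xy^2.

S(h_1,h_2): lcm = xy^2. S = 16/9x + 2/9y^2 + 1/6y + 10/9.
  leading term x: no divisor's leading term divides it; move 16/9x to the remainder.
  leading term y^2: no divisor's leading term divides it; move 2/9y^2 to the remainder.
  leading term y: no divisor's leading term divides it; move 1/6y to the remainder.
  leading term 1: no divisor's leading term divides it; move 10/9 to the remainder.
  remainder 16/9x + 2/9y^2 + 1/6y + 10/9 ≠ 0; add k_3 = 16/9x + 2/9y^2 + 1/6y + 10/9 to the basis.

S(h_1,k_3): lcm = xy^2. S = 1/3xy + 16/9x - 1/8y^4 - 3/32y^3 - 29/72y^2 + 2/3y + 35/18.
  leading term xy: subtract (3/16y)·k_3 from 1/3xy + 16/9x - 1/8y^4 - 3/32y^3 - 29/72y^2 + 2/3y + 35/18 → 16/9x - 1/8y^4 - 13/96y^3 - 125/288y^2 + 11/24y + 35/18
  leading term x: subtract (1)·k_3 from 16/9x - 1/8y^4 - 13/96y^3 - 125/288y^2 + 11/24y + 35/18 → -1/8y^4 - 13/96y^3 - 21/32y^2 + 7/24y + 5/6
  leading term y^4: no divisor's leading term divides it; move -1/8y^4 to the remainder.
  leading term y^3: no divisor's leading term divides it; move -13/96y^3 to the remainder.
  leading term y^2: no divisor's leading term divides it; move -21/32y^2 to the remainder.
  leading term y: no divisor's leading term divides it; move 7/24y to the remainder.
  leading term 1: no divisor's leading term divides it; move 5/6 to the remainder.
  remainder -1/8y^4 - 13/96y^3 - 21/32y^2 + 7/24y + 5/6 ≠ 0; add k_4 = -1/8y^4 - 13/96y^3 - 21/32y^2 + 7/24y + 5/6 to the basis.

S(h_2,k_3): lcm = xy^2. S = 1/3xy - 1/8y^4 - 3/32y^3 - 5/8y^2 + 1/2y + 5/6.
  leading term xy: subtract (3/16y)·k_3 from 1/3xy - 1/8y^4 - 3/32y^3 - 5/8y^2 + 1/2y + 5/6 → -1/8y^4 - 13/96y^3 - 21/32y^2 + 7/24y + 5/6
  leading term y^4: subtract (1)·k_4 from -1/8y^4 - 13/96y^3 - 21/32y^2 + 7/24y + 5/6 → 0
  remainder 0.

S(h_1,k_4): lcm = xy^4. S = -3/4xy^3 - 125/36xy^2 + 7/3xy + 20/3x + 2/9y^4 + 2/3y^3 + 35/18y^2.
  leading term xy^3: subtract (1/24y)·h_1 from -3/4xy^3 - 125/36xy^2 + 7/3xy + 20/3x + 2/9y^4 + 2/3y^3 + 35/18y^2 → -29/9xy^2 + 11/3xy + 20/3x + 2/9y^4 + 5/6y^3 + 22/9y^2 + 35/24y
  leading term xy^2: subtract (29/162)·h_1 from -29/9xy^2 + 11/3xy + 20/3x + 2/9y^4 + 5/6y^3 + 22/9y^2 + 35/24y → 128/27xy + 1004/81x + 2/9y^4 + 5/6y^3 + 256/81y^2 + 779/216y + 1015/162
  leading term xy: subtract (8/3y)·k_3 from 128/27xy + 1004/81x + 2/9y^4 + 5/6y^3 + 256/81y^2 + 779/216y + 1015/162 → 1004/81x + 2/9y^4 + 13/54y^3 + 220/81y^2 + 139/216y + 1015/162
  leading term x: subtract (251/36)·k_3 from 1004/81x + 2/9y^4 + 13/54y^3 + 220/81y^2 + 139/216y + 1015/162 → 2/9y^4 + 13/54y^3 + 7/6y^2 - 14/27y - 40/27
  leading term y^4: subtract (-16/9)·k_4 from 2/9y^4 + 13/54y^3 + 7/6y^2 - 14/27y - 40/27 → 0
  remainder 0.

S(h_2,k_4): lcm = xy^4. S = -3/4xy^3 - 21/4xy^2 + 7/3xy + 20/3x + 1/2y^3 + 5/6y^2.
  leading term xy^3: subtract (1/24y)·h_1 from -3/4xy^3 - 21/4xy^2 + 7/3xy + 20/3x + 1/2y^3 + 5/6y^2 → -5xy^2 + 11/3xy + 20/3x + 2/3y^3 + 4/3y^2 + 35/24y
  leading term xy^2: subtract (5/18)·h_1 from -5xy^2 + 11/3xy + 20/3x + 2/3y^3 + 4/3y^2 + 35/24y → 16/3xy + 140/9x + 2/3y^3 + 22/9y^2 + 115/24y + 175/18
  leading term xy: subtract (3y)·k_3 from 16/3xy + 140/9x + 2/3y^3 + 22/9y^2 + 115/24y + 175/18 → 140/9x + 35/18y^2 + 35/24y + 175/18
  leading term x: subtract (35/4)·k_3 from 140/9x + 35/18y^2 + 35/24y + 175/18 → 0
  remainder 0.

S(k_3,k_4): leading monomials are coprime, so the S-polynomial reduces to 0 (Buchberger's first criterion).
Every S-polynomial of the final basis reduces to 0, so we have a Gröbner basis.
Inter-reduce: drop elements whose leading term is divisible by another's, tail-reduce, and make monic.
Reduced Gröbner basis: {x + 1/8y^2 + 3/32y + 5/8, y^4 + 13/12y^3 + 21/4y^2 - 7/3y - 20/3}.

These differ, so the ideals are not equal.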